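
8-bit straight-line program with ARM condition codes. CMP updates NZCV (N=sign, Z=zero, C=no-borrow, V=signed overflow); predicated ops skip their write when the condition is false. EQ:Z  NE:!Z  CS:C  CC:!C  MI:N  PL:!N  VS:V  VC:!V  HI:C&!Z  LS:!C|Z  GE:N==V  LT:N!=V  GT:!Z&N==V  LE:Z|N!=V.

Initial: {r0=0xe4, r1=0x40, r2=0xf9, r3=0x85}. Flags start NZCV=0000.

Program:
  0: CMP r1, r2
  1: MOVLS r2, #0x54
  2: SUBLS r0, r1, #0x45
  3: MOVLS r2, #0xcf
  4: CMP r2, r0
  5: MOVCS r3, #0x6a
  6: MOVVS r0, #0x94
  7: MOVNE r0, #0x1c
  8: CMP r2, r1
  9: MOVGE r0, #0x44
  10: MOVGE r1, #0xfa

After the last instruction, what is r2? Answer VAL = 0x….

VAL = 0xcf

0: ✓ CMP  NZCV=0000
1: ✓ MOVLS  r2←0x54
2: ✓ SUBLS  r0←0xfb
3: ✓ MOVLS  r2←0xcf
4: ✓ CMP  NZCV=1000
5: · MOVCS
6: · MOVVS
7: ✓ MOVNE  r0←0x1c
8: ✓ CMP  NZCV=1010
9: · MOVGE
10: · MOVGE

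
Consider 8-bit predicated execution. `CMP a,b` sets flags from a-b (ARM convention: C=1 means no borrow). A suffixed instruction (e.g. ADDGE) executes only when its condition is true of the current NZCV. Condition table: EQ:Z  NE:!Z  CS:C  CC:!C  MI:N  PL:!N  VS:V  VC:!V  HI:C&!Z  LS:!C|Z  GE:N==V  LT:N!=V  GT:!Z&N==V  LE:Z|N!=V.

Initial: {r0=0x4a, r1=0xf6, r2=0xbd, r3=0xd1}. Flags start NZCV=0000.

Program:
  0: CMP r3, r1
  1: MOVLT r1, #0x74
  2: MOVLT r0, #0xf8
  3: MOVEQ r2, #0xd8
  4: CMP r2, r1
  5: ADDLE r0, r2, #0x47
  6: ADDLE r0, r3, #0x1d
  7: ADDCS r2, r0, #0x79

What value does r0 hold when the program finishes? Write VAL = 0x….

VAL = 0xee

[0] flags=1000 → (cmp)
[1] flags=1000 LT?T → r1=0x74
[2] flags=1000 LT?T → r0=0xf8
[3] flags=1000 EQ?F → skip
[4] flags=0011 → (cmp)
[5] flags=0011 LE?T → r0=0x04
[6] flags=0011 LE?T → r0=0xee
[7] flags=0011 CS?T → r2=0x67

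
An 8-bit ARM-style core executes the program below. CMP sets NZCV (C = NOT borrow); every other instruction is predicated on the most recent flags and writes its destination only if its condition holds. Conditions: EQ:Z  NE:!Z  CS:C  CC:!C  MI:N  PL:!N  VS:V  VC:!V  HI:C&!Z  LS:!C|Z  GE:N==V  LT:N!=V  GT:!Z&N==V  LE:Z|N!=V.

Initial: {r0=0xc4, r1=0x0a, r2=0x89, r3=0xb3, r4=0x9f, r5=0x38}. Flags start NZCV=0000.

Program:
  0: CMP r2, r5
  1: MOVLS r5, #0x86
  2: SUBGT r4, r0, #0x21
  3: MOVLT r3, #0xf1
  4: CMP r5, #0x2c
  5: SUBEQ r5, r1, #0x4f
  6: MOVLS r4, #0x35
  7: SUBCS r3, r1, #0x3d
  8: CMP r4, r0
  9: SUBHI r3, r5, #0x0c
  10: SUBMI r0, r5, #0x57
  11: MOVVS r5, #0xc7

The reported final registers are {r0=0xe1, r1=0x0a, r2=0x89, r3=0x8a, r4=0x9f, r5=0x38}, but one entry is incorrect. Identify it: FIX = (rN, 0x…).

FIX = (r3, 0xcd)

0: ✓ CMP  NZCV=0011
1: · MOVLS
2: · SUBGT
3: ✓ MOVLT  r3←0xf1
4: ✓ CMP  NZCV=0010
5: · SUBEQ
6: · MOVLS
7: ✓ SUBCS  r3←0xcd
8: ✓ CMP  NZCV=1000
9: · SUBHI
10: ✓ SUBMI  r0←0xe1
11: · MOVVS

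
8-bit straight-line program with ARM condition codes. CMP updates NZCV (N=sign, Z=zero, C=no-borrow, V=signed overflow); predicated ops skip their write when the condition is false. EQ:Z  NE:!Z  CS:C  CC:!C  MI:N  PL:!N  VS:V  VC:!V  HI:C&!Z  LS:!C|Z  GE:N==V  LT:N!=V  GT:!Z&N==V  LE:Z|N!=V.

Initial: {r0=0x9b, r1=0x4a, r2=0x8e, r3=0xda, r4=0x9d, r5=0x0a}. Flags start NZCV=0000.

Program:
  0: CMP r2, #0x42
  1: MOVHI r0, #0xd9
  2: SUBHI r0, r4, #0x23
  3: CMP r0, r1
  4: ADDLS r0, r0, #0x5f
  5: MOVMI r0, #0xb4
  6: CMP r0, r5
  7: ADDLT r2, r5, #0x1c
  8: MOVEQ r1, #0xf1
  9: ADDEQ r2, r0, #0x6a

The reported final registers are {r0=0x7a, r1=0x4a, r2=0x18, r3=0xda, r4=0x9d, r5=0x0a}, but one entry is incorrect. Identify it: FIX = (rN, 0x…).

FIX = (r2, 0x8e)

[0] flags=0011 → (cmp)
[1] flags=0011 HI?T → r0=0xd9
[2] flags=0011 HI?T → r0=0x7a
[3] flags=0010 → (cmp)
[4] flags=0010 LS?F → skip
[5] flags=0010 MI?F → skip
[6] flags=0010 → (cmp)
[7] flags=0010 LT?F → skip
[8] flags=0010 EQ?F → skip
[9] flags=0010 EQ?F → skip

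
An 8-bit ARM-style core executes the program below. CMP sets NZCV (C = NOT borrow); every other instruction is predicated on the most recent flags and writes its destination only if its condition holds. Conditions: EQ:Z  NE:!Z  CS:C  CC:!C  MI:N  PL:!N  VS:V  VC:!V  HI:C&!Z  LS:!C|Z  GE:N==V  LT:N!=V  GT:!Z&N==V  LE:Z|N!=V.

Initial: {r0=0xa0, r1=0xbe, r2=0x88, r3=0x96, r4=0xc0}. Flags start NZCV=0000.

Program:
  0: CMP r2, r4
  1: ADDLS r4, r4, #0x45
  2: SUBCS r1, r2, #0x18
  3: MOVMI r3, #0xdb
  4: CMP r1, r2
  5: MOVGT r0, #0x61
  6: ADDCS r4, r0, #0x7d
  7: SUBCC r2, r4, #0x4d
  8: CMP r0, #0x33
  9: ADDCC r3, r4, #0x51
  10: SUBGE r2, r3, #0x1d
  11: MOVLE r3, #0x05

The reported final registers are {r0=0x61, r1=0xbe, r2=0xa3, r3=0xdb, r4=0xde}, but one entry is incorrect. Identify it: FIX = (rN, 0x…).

FIX = (r2, 0xbe)

0: ✓ CMP  NZCV=1000
1: ✓ ADDLS  r4←0x05
2: · SUBCS
3: ✓ MOVMI  r3←0xdb
4: ✓ CMP  NZCV=0010
5: ✓ MOVGT  r0←0x61
6: ✓ ADDCS  r4←0xde
7: · SUBCC
8: ✓ CMP  NZCV=0010
9: · ADDCC
10: ✓ SUBGE  r2←0xbe
11: · MOVLE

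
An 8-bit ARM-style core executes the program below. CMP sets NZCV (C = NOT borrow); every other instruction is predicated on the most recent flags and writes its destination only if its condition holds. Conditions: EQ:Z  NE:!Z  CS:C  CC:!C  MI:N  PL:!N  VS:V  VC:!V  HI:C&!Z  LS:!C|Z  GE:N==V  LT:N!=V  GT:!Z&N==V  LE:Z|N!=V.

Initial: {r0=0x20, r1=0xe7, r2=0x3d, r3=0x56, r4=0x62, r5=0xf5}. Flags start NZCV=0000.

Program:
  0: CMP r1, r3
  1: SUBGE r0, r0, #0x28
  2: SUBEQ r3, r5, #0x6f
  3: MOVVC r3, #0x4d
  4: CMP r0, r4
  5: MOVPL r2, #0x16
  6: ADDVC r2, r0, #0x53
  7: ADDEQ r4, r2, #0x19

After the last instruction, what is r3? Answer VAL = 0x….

0: ✓ CMP  NZCV=1010
1: · SUBGE
2: · SUBEQ
3: ✓ MOVVC  r3←0x4d
4: ✓ CMP  NZCV=1000
5: · MOVPL
6: ✓ ADDVC  r2←0x73
7: · ADDEQ

VAL = 0x4d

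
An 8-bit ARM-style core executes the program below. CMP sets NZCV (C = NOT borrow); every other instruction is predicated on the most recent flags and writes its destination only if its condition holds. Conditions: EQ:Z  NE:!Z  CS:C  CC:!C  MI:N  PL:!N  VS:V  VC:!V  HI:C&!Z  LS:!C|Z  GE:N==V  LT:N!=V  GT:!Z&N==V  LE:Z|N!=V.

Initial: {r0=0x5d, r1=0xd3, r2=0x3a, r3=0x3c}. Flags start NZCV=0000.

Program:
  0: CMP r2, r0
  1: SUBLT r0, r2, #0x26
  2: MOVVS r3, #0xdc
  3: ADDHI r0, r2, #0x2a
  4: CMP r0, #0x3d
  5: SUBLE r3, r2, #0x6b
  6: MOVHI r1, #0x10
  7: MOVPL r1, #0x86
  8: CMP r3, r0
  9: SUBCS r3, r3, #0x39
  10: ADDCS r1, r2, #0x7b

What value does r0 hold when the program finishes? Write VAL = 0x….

VAL = 0x14

[0] flags=1000 → (cmp)
[1] flags=1000 LT?T → r0=0x14
[2] flags=1000 VS?F → skip
[3] flags=1000 HI?F → skip
[4] flags=1000 → (cmp)
[5] flags=1000 LE?T → r3=0xcf
[6] flags=1000 HI?F → skip
[7] flags=1000 PL?F → skip
[8] flags=1010 → (cmp)
[9] flags=1010 CS?T → r3=0x96
[10] flags=1010 CS?T → r1=0xb5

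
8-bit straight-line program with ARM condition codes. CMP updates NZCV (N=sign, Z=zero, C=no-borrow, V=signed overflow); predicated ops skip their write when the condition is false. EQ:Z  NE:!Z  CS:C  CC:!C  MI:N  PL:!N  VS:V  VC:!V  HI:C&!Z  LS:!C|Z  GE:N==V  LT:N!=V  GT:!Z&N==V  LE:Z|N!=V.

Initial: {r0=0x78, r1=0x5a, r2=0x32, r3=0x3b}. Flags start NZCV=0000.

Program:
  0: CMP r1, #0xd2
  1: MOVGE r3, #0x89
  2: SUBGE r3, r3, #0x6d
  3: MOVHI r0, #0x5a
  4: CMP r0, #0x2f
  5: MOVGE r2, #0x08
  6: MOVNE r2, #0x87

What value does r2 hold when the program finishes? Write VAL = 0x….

VAL = 0x87

0: ✓ CMP  NZCV=1001
1: ✓ MOVGE  r3←0x89
2: ✓ SUBGE  r3←0x1c
3: · MOVHI
4: ✓ CMP  NZCV=0010
5: ✓ MOVGE  r2←0x08
6: ✓ MOVNE  r2←0x87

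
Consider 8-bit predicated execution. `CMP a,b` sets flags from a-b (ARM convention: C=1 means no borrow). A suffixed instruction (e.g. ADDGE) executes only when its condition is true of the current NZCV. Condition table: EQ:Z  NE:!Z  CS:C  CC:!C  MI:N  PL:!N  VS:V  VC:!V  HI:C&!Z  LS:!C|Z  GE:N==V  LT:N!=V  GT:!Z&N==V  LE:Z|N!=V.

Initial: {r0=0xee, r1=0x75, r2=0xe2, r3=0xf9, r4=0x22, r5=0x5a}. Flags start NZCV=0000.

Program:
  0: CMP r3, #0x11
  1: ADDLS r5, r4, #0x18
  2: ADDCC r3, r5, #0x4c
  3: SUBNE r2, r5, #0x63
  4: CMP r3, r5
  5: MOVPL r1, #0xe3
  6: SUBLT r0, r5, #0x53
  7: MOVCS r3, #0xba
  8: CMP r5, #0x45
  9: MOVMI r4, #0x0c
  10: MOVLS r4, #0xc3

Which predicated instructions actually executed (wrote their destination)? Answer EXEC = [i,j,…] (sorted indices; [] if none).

[0] flags=1010 → (cmp)
[1] flags=1010 LS?F → skip
[2] flags=1010 CC?F → skip
[3] flags=1010 NE?T → r2=0xf7
[4] flags=1010 → (cmp)
[5] flags=1010 PL?F → skip
[6] flags=1010 LT?T → r0=0x07
[7] flags=1010 CS?T → r3=0xba
[8] flags=0010 → (cmp)
[9] flags=0010 MI?F → skip
[10] flags=0010 LS?F → skip

EXEC = [3,6,7]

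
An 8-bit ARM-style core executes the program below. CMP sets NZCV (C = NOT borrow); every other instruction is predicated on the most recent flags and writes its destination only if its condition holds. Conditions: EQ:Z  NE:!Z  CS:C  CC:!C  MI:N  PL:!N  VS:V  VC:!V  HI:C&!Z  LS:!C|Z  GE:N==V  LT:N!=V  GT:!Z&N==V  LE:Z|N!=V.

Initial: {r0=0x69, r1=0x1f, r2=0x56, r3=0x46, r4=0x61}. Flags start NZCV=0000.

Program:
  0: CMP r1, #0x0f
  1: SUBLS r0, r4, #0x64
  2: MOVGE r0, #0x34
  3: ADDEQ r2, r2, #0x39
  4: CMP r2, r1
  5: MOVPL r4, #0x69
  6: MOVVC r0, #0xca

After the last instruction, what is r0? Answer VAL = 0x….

VAL = 0xca

[0] flags=0010 → (cmp)
[1] flags=0010 LS?F → skip
[2] flags=0010 GE?T → r0=0x34
[3] flags=0010 EQ?F → skip
[4] flags=0010 → (cmp)
[5] flags=0010 PL?T → r4=0x69
[6] flags=0010 VC?T → r0=0xca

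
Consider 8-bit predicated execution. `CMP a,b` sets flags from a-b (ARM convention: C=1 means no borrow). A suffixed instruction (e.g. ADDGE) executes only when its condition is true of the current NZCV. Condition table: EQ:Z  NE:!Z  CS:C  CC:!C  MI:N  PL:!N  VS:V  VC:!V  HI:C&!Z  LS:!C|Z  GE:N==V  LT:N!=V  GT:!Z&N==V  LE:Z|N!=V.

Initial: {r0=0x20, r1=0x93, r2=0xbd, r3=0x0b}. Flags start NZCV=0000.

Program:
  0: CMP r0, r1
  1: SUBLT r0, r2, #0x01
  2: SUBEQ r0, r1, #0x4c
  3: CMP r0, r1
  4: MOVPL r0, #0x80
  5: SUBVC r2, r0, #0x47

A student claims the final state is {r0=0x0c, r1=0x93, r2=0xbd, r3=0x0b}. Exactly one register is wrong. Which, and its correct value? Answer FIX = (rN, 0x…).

FIX = (r0, 0x20)

0: ✓ CMP  NZCV=1001
1: · SUBLT
2: · SUBEQ
3: ✓ CMP  NZCV=1001
4: · MOVPL
5: · SUBVC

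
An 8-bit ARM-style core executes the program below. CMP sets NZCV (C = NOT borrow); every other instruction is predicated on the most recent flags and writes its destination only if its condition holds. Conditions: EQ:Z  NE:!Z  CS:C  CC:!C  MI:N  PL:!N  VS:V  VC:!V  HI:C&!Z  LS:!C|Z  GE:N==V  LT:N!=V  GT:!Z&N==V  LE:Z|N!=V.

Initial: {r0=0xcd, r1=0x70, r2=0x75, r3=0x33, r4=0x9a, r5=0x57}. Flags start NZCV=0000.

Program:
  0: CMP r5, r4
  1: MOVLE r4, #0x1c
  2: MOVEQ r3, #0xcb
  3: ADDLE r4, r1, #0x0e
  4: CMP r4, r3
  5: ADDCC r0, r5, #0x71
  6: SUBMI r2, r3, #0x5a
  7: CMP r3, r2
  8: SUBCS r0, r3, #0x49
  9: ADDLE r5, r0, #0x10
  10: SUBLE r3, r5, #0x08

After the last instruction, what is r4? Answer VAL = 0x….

0: ✓ CMP  NZCV=1001
1: · MOVLE
2: · MOVEQ
3: · ADDLE
4: ✓ CMP  NZCV=0011
5: · ADDCC
6: · SUBMI
7: ✓ CMP  NZCV=1000
8: · SUBCS
9: ✓ ADDLE  r5←0xdd
10: ✓ SUBLE  r3←0xd5

VAL = 0x9a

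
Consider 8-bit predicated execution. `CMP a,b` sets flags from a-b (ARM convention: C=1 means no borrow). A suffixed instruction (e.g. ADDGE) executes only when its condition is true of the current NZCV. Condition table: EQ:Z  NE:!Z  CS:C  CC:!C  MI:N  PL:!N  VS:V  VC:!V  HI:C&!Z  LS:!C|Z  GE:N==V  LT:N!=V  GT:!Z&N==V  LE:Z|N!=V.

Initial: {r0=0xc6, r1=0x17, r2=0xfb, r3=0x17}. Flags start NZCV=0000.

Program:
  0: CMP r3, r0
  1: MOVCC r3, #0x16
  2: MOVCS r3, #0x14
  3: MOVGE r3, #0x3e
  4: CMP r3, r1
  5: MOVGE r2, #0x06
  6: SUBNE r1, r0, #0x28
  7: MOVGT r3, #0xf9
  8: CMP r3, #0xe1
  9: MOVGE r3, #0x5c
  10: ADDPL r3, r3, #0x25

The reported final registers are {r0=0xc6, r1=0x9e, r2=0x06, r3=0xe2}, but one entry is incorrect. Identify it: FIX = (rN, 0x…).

[0] flags=0000 → (cmp)
[1] flags=0000 CC?T → r3=0x16
[2] flags=0000 CS?F → skip
[3] flags=0000 GE?T → r3=0x3e
[4] flags=0010 → (cmp)
[5] flags=0010 GE?T → r2=0x06
[6] flags=0010 NE?T → r1=0x9e
[7] flags=0010 GT?T → r3=0xf9
[8] flags=0010 → (cmp)
[9] flags=0010 GE?T → r3=0x5c
[10] flags=0010 PL?T → r3=0x81

FIX = (r3, 0x81)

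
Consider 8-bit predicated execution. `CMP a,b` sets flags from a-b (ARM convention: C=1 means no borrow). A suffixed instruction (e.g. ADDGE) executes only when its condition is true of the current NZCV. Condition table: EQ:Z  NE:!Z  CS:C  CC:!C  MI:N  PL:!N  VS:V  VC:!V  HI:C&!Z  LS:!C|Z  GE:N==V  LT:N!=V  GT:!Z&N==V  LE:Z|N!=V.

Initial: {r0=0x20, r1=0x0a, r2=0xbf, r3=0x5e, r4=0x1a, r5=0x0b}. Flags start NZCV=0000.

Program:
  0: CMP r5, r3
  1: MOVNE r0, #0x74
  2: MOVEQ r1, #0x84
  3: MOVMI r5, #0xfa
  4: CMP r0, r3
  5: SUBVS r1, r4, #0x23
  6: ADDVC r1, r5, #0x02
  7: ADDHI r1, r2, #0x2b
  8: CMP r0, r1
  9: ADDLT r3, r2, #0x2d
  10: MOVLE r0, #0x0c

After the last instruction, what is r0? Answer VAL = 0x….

0: ✓ CMP  NZCV=1000
1: ✓ MOVNE  r0←0x74
2: · MOVEQ
3: ✓ MOVMI  r5←0xfa
4: ✓ CMP  NZCV=0010
5: · SUBVS
6: ✓ ADDVC  r1←0xfc
7: ✓ ADDHI  r1←0xea
8: ✓ CMP  NZCV=1001
9: · ADDLT
10: · MOVLE

VAL = 0x74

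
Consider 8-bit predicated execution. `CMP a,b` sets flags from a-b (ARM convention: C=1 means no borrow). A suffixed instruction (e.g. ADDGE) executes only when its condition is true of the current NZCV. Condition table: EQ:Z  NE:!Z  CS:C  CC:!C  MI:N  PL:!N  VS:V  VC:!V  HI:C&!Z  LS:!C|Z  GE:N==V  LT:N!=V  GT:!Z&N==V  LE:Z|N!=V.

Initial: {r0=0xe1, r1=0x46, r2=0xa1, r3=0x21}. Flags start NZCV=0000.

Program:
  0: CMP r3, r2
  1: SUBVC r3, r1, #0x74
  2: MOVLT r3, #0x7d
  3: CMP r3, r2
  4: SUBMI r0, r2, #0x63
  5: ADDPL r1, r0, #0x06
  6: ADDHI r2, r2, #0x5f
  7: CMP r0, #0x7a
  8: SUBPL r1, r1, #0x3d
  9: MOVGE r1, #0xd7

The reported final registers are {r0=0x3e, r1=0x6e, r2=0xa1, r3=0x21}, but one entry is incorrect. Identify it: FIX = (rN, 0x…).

0: ✓ CMP  NZCV=1001
1: · SUBVC
2: · MOVLT
3: ✓ CMP  NZCV=1001
4: ✓ SUBMI  r0←0x3e
5: · ADDPL
6: · ADDHI
7: ✓ CMP  NZCV=1000
8: · SUBPL
9: · MOVGE

FIX = (r1, 0x46)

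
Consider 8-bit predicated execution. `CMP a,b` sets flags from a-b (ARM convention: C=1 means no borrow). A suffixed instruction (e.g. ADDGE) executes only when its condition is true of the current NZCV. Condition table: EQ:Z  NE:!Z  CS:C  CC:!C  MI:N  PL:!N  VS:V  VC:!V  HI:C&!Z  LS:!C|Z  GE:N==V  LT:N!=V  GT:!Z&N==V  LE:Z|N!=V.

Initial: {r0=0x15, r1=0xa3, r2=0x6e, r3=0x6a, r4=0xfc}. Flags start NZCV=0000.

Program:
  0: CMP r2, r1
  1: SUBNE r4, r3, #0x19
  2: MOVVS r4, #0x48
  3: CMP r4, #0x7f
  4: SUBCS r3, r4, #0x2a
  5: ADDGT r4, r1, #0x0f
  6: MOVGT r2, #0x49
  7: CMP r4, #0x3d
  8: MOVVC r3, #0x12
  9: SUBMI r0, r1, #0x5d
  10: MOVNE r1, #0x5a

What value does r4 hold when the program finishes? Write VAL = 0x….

0: ✓ CMP  NZCV=1001
1: ✓ SUBNE  r4←0x51
2: ✓ MOVVS  r4←0x48
3: ✓ CMP  NZCV=1000
4: · SUBCS
5: · ADDGT
6: · MOVGT
7: ✓ CMP  NZCV=0010
8: ✓ MOVVC  r3←0x12
9: · SUBMI
10: ✓ MOVNE  r1←0x5a

VAL = 0x48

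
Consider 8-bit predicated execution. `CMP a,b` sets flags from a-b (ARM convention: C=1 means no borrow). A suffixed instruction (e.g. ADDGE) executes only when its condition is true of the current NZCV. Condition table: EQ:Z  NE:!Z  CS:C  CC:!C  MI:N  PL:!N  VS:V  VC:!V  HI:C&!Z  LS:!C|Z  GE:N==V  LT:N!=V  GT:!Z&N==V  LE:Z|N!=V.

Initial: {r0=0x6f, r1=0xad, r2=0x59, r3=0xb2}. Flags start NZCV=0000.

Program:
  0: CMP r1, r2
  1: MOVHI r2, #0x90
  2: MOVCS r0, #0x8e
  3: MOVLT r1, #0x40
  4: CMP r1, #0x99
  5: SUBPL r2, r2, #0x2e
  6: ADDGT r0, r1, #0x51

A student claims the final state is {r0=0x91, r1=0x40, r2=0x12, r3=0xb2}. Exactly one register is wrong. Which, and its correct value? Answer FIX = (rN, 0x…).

[0] flags=0011 → (cmp)
[1] flags=0011 HI?T → r2=0x90
[2] flags=0011 CS?T → r0=0x8e
[3] flags=0011 LT?T → r1=0x40
[4] flags=1001 → (cmp)
[5] flags=1001 PL?F → skip
[6] flags=1001 GT?T → r0=0x91

FIX = (r2, 0x90)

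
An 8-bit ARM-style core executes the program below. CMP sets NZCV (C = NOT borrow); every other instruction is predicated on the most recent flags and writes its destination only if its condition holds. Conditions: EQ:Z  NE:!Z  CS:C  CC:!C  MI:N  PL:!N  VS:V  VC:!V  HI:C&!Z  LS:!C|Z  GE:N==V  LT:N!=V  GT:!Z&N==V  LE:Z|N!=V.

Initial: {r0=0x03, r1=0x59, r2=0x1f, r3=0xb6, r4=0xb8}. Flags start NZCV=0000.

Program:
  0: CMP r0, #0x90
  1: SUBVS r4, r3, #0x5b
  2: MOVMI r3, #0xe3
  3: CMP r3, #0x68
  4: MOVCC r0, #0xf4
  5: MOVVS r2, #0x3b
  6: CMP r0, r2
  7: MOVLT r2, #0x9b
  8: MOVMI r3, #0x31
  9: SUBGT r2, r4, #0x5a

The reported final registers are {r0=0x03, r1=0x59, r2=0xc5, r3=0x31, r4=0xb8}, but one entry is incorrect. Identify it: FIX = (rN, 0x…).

FIX = (r2, 0x9b)

0: ✓ CMP  NZCV=0000
1: · SUBVS
2: · MOVMI
3: ✓ CMP  NZCV=0011
4: · MOVCC
5: ✓ MOVVS  r2←0x3b
6: ✓ CMP  NZCV=1000
7: ✓ MOVLT  r2←0x9b
8: ✓ MOVMI  r3←0x31
9: · SUBGT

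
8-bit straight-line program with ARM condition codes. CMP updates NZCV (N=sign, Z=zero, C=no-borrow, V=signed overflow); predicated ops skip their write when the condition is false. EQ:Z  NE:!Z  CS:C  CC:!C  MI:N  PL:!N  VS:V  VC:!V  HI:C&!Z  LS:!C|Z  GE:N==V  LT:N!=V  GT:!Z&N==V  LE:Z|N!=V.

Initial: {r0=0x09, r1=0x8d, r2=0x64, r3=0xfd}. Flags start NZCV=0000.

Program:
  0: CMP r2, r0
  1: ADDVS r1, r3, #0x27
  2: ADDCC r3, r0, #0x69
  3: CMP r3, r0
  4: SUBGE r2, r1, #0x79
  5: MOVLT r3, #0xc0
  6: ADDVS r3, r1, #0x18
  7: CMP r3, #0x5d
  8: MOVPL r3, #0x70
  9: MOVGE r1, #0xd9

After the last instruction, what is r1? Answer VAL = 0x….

VAL = 0x8d

0: ✓ CMP  NZCV=0010
1: · ADDVS
2: · ADDCC
3: ✓ CMP  NZCV=1010
4: · SUBGE
5: ✓ MOVLT  r3←0xc0
6: · ADDVS
7: ✓ CMP  NZCV=0011
8: ✓ MOVPL  r3←0x70
9: · MOVGE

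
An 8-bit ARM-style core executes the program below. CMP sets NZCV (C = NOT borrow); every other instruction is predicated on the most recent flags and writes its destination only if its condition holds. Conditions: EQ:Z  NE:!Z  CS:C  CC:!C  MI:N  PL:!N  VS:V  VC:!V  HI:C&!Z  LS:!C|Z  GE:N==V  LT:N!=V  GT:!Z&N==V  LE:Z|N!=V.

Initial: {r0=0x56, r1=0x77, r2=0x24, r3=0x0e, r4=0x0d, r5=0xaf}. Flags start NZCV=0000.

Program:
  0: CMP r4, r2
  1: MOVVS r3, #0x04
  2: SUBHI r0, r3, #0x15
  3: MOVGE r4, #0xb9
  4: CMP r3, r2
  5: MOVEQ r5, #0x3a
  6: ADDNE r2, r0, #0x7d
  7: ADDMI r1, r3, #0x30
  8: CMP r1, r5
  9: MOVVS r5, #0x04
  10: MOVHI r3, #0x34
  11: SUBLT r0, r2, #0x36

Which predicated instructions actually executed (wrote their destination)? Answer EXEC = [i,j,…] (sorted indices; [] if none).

EXEC = [6,7,9]

[0] flags=1000 → (cmp)
[1] flags=1000 VS?F → skip
[2] flags=1000 HI?F → skip
[3] flags=1000 GE?F → skip
[4] flags=1000 → (cmp)
[5] flags=1000 EQ?F → skip
[6] flags=1000 NE?T → r2=0xd3
[7] flags=1000 MI?T → r1=0x3e
[8] flags=1001 → (cmp)
[9] flags=1001 VS?T → r5=0x04
[10] flags=1001 HI?F → skip
[11] flags=1001 LT?F → skip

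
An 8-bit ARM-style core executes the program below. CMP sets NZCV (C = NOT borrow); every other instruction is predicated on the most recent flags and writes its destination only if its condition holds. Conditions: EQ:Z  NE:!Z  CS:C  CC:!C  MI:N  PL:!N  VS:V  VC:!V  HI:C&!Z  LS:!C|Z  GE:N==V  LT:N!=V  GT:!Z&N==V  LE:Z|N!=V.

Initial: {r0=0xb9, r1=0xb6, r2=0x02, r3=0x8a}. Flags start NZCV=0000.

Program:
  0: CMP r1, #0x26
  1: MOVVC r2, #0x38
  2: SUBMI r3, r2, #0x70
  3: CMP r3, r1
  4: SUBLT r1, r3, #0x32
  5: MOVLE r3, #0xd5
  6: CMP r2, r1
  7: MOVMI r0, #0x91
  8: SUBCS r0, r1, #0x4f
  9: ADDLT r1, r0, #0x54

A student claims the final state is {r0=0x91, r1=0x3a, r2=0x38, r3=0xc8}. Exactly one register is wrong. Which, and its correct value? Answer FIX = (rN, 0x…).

FIX = (r1, 0xb6)

0: ✓ CMP  NZCV=1010
1: ✓ MOVVC  r2←0x38
2: ✓ SUBMI  r3←0xc8
3: ✓ CMP  NZCV=0010
4: · SUBLT
5: · MOVLE
6: ✓ CMP  NZCV=1001
7: ✓ MOVMI  r0←0x91
8: · SUBCS
9: · ADDLT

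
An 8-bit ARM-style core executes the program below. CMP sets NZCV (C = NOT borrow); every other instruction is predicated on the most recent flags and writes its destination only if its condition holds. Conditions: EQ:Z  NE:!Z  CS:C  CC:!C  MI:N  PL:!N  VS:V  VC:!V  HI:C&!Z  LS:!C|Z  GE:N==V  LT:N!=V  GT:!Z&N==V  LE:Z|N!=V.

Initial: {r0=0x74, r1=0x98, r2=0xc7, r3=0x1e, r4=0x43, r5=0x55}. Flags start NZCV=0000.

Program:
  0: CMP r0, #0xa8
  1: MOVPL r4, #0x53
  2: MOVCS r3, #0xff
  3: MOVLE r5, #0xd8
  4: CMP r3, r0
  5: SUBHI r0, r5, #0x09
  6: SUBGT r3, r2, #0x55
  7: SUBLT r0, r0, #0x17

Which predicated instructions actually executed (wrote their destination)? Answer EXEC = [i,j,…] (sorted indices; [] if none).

EXEC = [7]

0: ✓ CMP  NZCV=1001
1: · MOVPL
2: · MOVCS
3: · MOVLE
4: ✓ CMP  NZCV=1000
5: · SUBHI
6: · SUBGT
7: ✓ SUBLT  r0←0x5d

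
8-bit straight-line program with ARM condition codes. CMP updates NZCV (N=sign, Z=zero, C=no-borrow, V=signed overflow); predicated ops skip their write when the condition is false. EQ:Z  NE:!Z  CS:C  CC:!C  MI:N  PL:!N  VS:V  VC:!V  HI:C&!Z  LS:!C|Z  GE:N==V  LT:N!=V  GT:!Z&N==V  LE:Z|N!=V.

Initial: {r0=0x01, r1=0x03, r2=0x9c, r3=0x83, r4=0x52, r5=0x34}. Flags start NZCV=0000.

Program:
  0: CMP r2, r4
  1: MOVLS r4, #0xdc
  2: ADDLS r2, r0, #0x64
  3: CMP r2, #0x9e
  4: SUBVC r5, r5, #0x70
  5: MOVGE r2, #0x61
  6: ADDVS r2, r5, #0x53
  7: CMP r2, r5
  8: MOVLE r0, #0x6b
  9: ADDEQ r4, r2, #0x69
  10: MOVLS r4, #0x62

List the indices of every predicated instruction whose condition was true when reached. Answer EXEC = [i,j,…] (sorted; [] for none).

[0] flags=0011 → (cmp)
[1] flags=0011 LS?F → skip
[2] flags=0011 LS?F → skip
[3] flags=1000 → (cmp)
[4] flags=1000 VC?T → r5=0xc4
[5] flags=1000 GE?F → skip
[6] flags=1000 VS?F → skip
[7] flags=1000 → (cmp)
[8] flags=1000 LE?T → r0=0x6b
[9] flags=1000 EQ?F → skip
[10] flags=1000 LS?T → r4=0x62

EXEC = [4,8,10]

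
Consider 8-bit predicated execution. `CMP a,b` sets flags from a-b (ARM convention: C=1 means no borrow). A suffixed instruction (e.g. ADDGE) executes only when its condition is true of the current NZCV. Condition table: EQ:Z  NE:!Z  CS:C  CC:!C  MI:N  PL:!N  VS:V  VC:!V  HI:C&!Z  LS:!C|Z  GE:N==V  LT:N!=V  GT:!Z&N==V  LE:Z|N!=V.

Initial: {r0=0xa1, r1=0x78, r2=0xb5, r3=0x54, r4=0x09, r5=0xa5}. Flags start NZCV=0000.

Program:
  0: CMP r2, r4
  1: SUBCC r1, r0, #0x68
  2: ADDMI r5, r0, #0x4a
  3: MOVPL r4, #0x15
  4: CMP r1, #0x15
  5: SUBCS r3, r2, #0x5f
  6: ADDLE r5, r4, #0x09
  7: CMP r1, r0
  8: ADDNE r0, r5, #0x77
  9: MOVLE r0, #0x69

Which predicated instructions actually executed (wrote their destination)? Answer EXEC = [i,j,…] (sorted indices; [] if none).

EXEC = [2,5,8]

[0] flags=1010 → (cmp)
[1] flags=1010 CC?F → skip
[2] flags=1010 MI?T → r5=0xeb
[3] flags=1010 PL?F → skip
[4] flags=0010 → (cmp)
[5] flags=0010 CS?T → r3=0x56
[6] flags=0010 LE?F → skip
[7] flags=1001 → (cmp)
[8] flags=1001 NE?T → r0=0x62
[9] flags=1001 LE?F → skip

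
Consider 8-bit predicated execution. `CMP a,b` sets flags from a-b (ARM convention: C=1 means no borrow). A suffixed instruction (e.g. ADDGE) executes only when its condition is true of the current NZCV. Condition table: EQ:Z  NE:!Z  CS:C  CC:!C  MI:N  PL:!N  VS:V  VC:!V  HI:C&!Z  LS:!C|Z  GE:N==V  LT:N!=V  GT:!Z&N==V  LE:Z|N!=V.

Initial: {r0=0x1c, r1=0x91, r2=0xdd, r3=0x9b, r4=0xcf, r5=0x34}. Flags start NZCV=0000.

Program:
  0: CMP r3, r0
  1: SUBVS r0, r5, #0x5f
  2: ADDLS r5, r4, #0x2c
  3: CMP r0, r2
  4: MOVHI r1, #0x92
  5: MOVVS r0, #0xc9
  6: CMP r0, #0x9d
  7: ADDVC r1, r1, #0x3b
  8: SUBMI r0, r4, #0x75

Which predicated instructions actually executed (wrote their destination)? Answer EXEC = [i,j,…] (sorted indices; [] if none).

EXEC = [1,7]

0: ✓ CMP  NZCV=0011
1: ✓ SUBVS  r0←0xd5
2: · ADDLS
3: ✓ CMP  NZCV=1000
4: · MOVHI
5: · MOVVS
6: ✓ CMP  NZCV=0010
7: ✓ ADDVC  r1←0xcc
8: · SUBMI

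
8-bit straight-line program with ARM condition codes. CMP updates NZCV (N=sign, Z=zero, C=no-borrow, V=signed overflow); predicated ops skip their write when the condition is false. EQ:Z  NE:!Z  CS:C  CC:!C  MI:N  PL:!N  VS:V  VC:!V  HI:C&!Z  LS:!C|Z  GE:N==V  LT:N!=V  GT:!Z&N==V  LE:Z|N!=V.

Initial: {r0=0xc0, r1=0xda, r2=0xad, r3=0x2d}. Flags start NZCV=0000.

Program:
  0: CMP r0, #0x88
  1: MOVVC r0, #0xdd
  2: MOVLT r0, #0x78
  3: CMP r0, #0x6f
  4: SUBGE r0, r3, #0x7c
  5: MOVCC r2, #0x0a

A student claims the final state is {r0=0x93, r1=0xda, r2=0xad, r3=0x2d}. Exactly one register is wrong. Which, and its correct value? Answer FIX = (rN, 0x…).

[0] flags=0010 → (cmp)
[1] flags=0010 VC?T → r0=0xdd
[2] flags=0010 LT?F → skip
[3] flags=0011 → (cmp)
[4] flags=0011 GE?F → skip
[5] flags=0011 CC?F → skip

FIX = (r0, 0xdd)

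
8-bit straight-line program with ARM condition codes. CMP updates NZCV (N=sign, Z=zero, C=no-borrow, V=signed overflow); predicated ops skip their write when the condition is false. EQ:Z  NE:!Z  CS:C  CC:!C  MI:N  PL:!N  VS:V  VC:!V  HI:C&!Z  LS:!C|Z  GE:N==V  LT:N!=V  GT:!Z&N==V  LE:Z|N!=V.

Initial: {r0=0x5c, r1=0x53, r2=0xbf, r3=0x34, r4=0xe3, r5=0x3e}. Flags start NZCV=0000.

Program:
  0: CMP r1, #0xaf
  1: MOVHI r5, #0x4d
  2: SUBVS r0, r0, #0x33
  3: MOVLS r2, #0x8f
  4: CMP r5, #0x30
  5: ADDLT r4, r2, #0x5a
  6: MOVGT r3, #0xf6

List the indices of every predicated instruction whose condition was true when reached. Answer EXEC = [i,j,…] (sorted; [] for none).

[0] flags=1001 → (cmp)
[1] flags=1001 HI?F → skip
[2] flags=1001 VS?T → r0=0x29
[3] flags=1001 LS?T → r2=0x8f
[4] flags=0010 → (cmp)
[5] flags=0010 LT?F → skip
[6] flags=0010 GT?T → r3=0xf6

EXEC = [2,3,6]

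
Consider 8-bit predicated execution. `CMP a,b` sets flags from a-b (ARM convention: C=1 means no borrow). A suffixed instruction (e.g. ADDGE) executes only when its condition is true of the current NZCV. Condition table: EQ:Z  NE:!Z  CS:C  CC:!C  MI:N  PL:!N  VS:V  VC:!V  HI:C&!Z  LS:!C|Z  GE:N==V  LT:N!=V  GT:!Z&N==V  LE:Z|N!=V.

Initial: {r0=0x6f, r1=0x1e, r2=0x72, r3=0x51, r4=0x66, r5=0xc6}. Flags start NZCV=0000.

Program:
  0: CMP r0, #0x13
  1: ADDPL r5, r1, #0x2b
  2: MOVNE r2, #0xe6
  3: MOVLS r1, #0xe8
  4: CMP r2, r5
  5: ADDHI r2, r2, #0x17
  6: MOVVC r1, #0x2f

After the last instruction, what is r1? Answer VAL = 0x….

VAL = 0x2f

[0] flags=0010 → (cmp)
[1] flags=0010 PL?T → r5=0x49
[2] flags=0010 NE?T → r2=0xe6
[3] flags=0010 LS?F → skip
[4] flags=1010 → (cmp)
[5] flags=1010 HI?T → r2=0xfd
[6] flags=1010 VC?T → r1=0x2f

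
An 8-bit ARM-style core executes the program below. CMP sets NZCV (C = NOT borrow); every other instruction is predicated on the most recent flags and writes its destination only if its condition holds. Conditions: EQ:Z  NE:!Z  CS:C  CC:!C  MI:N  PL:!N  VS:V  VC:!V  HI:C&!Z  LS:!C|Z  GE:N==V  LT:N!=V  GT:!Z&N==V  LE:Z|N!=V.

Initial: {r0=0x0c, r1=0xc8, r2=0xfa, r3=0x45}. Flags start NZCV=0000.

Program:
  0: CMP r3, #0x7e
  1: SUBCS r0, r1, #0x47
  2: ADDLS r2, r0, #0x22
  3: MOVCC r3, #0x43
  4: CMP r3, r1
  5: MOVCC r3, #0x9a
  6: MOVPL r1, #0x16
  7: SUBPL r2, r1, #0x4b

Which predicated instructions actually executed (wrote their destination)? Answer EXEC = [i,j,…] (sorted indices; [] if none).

0: ✓ CMP  NZCV=1000
1: · SUBCS
2: ✓ ADDLS  r2←0x2e
3: ✓ MOVCC  r3←0x43
4: ✓ CMP  NZCV=0000
5: ✓ MOVCC  r3←0x9a
6: ✓ MOVPL  r1←0x16
7: ✓ SUBPL  r2←0xcb

EXEC = [2,3,5,6,7]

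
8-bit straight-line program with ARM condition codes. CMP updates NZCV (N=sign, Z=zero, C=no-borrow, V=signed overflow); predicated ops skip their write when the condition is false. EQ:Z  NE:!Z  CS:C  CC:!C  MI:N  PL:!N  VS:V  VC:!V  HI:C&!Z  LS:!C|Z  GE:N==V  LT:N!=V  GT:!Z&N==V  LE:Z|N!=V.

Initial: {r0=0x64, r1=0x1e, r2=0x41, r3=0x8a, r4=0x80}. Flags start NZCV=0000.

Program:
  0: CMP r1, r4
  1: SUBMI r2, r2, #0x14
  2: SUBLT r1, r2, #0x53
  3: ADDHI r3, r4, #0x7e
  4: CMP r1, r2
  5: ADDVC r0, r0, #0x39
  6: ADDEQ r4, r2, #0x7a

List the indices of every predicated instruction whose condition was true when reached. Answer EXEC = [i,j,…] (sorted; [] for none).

EXEC = [1,5]

0: ✓ CMP  NZCV=1001
1: ✓ SUBMI  r2←0x2d
2: · SUBLT
3: · ADDHI
4: ✓ CMP  NZCV=1000
5: ✓ ADDVC  r0←0x9d
6: · ADDEQ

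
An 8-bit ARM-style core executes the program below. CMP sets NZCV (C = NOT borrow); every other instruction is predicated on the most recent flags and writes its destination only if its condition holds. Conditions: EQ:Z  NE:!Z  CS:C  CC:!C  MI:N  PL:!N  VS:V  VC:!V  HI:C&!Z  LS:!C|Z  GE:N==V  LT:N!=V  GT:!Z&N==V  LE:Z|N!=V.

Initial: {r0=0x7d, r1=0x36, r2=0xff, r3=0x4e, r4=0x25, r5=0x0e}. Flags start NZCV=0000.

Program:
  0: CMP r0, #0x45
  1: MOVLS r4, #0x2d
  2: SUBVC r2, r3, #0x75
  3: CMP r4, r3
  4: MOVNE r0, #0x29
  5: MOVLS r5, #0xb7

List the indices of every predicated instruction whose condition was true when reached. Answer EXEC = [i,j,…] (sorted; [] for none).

0: ✓ CMP  NZCV=0010
1: · MOVLS
2: ✓ SUBVC  r2←0xd9
3: ✓ CMP  NZCV=1000
4: ✓ MOVNE  r0←0x29
5: ✓ MOVLS  r5←0xb7

EXEC = [2,4,5]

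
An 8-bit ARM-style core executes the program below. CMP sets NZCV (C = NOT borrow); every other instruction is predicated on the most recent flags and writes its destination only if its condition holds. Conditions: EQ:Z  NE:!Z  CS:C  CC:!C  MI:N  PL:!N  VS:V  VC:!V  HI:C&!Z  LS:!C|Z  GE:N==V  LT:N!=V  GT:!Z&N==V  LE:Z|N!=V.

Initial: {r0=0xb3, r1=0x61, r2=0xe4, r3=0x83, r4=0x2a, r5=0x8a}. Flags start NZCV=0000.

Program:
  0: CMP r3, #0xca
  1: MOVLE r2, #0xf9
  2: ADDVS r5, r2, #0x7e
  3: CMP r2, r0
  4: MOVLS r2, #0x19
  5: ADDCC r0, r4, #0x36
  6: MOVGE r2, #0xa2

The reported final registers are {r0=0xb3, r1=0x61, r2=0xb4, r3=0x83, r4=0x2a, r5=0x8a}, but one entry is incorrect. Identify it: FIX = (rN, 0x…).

FIX = (r2, 0xa2)

[0] flags=1000 → (cmp)
[1] flags=1000 LE?T → r2=0xf9
[2] flags=1000 VS?F → skip
[3] flags=0010 → (cmp)
[4] flags=0010 LS?F → skip
[5] flags=0010 CC?F → skip
[6] flags=0010 GE?T → r2=0xa2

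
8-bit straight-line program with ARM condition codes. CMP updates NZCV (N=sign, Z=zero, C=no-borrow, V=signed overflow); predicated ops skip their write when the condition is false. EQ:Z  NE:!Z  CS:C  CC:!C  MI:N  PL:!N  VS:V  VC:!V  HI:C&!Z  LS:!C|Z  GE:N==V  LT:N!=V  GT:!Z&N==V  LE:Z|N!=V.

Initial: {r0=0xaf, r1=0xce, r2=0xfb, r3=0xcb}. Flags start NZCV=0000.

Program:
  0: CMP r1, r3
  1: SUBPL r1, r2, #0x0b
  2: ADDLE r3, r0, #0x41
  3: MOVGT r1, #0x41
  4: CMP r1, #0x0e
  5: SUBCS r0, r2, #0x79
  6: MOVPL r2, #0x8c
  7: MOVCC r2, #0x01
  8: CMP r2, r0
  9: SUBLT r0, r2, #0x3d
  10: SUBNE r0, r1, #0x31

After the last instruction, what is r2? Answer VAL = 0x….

VAL = 0x8c

0: ✓ CMP  NZCV=0010
1: ✓ SUBPL  r1←0xf0
2: · ADDLE
3: ✓ MOVGT  r1←0x41
4: ✓ CMP  NZCV=0010
5: ✓ SUBCS  r0←0x82
6: ✓ MOVPL  r2←0x8c
7: · MOVCC
8: ✓ CMP  NZCV=0010
9: · SUBLT
10: ✓ SUBNE  r0←0x10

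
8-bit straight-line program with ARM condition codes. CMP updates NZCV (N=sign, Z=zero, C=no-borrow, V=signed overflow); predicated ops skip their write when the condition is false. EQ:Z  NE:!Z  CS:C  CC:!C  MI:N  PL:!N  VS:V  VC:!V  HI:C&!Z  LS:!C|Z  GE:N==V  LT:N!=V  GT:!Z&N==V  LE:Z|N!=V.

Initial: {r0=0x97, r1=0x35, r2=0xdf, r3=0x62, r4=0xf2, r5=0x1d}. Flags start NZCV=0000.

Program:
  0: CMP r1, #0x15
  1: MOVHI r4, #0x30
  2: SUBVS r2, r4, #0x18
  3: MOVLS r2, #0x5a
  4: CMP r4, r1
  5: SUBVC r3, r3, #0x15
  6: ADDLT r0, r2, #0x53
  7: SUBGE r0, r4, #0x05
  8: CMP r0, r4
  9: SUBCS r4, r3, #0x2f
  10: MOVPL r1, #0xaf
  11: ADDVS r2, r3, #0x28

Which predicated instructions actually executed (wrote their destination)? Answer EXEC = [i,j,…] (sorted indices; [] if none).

0: ✓ CMP  NZCV=0010
1: ✓ MOVHI  r4←0x30
2: · SUBVS
3: · MOVLS
4: ✓ CMP  NZCV=1000
5: ✓ SUBVC  r3←0x4d
6: ✓ ADDLT  r0←0x32
7: · SUBGE
8: ✓ CMP  NZCV=0010
9: ✓ SUBCS  r4←0x1e
10: ✓ MOVPL  r1←0xaf
11: · ADDVS

EXEC = [1,5,6,9,10]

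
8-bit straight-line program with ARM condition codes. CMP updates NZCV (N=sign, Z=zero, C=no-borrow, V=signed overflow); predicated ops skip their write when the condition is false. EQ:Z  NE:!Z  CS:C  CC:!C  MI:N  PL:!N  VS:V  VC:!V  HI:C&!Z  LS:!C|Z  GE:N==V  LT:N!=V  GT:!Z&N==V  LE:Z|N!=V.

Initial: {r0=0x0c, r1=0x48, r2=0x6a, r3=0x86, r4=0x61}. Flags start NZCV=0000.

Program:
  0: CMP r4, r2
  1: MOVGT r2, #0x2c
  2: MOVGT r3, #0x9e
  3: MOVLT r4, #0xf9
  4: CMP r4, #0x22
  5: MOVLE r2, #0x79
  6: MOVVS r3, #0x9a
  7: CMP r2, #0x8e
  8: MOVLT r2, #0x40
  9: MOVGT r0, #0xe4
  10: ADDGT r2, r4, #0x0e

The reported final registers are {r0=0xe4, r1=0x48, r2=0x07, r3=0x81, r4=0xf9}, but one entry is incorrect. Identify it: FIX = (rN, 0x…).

0: ✓ CMP  NZCV=1000
1: · MOVGT
2: · MOVGT
3: ✓ MOVLT  r4←0xf9
4: ✓ CMP  NZCV=1010
5: ✓ MOVLE  r2←0x79
6: · MOVVS
7: ✓ CMP  NZCV=1001
8: · MOVLT
9: ✓ MOVGT  r0←0xe4
10: ✓ ADDGT  r2←0x07

FIX = (r3, 0x86)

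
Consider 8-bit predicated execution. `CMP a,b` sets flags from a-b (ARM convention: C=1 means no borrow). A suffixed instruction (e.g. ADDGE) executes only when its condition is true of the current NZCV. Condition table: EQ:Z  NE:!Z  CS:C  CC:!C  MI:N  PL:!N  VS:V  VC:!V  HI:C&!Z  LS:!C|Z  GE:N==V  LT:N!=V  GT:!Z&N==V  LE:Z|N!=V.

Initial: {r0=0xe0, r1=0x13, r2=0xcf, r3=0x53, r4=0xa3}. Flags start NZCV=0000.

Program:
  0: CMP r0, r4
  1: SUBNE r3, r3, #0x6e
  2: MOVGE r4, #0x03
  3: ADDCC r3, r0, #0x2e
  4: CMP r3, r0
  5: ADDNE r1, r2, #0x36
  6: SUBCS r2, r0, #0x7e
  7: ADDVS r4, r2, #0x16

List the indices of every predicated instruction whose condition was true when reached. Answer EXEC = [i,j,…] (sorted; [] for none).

0: ✓ CMP  NZCV=0010
1: ✓ SUBNE  r3←0xe5
2: ✓ MOVGE  r4←0x03
3: · ADDCC
4: ✓ CMP  NZCV=0010
5: ✓ ADDNE  r1←0x05
6: ✓ SUBCS  r2←0x62
7: · ADDVS

EXEC = [1,2,5,6]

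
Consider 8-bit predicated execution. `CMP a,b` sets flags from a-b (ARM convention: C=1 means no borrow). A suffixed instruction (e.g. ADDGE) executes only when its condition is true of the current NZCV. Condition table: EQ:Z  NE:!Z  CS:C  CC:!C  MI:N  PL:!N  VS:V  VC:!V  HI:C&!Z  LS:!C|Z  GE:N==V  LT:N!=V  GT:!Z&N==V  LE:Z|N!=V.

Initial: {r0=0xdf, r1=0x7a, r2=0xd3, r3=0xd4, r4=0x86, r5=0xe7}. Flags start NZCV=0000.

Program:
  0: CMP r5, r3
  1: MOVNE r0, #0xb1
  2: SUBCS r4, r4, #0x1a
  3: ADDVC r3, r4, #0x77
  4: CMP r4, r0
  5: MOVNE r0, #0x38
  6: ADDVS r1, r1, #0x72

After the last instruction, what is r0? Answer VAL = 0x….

[0] flags=0010 → (cmp)
[1] flags=0010 NE?T → r0=0xb1
[2] flags=0010 CS?T → r4=0x6c
[3] flags=0010 VC?T → r3=0xe3
[4] flags=1001 → (cmp)
[5] flags=1001 NE?T → r0=0x38
[6] flags=1001 VS?T → r1=0xec

VAL = 0x38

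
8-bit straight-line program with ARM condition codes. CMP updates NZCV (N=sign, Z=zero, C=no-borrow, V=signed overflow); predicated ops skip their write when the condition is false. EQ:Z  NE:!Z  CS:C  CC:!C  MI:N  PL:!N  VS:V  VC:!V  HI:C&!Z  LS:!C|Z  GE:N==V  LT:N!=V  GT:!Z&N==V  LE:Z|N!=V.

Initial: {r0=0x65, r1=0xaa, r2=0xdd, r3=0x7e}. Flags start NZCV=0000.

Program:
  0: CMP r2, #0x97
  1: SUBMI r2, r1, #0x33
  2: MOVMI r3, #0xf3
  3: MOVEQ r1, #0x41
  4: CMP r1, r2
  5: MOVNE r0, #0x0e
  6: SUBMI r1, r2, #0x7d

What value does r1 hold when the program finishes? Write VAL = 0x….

VAL = 0x60

0: ✓ CMP  NZCV=0010
1: · SUBMI
2: · MOVMI
3: · MOVEQ
4: ✓ CMP  NZCV=1000
5: ✓ MOVNE  r0←0x0e
6: ✓ SUBMI  r1←0x60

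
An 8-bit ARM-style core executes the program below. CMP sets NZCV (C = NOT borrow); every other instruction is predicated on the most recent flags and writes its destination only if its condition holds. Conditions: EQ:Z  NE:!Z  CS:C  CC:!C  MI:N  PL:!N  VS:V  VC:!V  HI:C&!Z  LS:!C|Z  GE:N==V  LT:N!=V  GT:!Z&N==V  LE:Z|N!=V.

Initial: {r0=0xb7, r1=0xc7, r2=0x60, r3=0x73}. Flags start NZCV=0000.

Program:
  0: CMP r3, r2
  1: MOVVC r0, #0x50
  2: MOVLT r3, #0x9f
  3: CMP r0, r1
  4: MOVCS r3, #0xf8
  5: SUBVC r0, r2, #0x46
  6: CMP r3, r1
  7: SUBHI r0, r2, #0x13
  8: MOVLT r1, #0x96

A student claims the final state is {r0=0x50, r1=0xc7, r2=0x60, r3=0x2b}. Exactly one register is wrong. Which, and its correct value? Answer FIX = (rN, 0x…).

[0] flags=0010 → (cmp)
[1] flags=0010 VC?T → r0=0x50
[2] flags=0010 LT?F → skip
[3] flags=1001 → (cmp)
[4] flags=1001 CS?F → skip
[5] flags=1001 VC?F → skip
[6] flags=1001 → (cmp)
[7] flags=1001 HI?F → skip
[8] flags=1001 LT?F → skip

FIX = (r3, 0x73)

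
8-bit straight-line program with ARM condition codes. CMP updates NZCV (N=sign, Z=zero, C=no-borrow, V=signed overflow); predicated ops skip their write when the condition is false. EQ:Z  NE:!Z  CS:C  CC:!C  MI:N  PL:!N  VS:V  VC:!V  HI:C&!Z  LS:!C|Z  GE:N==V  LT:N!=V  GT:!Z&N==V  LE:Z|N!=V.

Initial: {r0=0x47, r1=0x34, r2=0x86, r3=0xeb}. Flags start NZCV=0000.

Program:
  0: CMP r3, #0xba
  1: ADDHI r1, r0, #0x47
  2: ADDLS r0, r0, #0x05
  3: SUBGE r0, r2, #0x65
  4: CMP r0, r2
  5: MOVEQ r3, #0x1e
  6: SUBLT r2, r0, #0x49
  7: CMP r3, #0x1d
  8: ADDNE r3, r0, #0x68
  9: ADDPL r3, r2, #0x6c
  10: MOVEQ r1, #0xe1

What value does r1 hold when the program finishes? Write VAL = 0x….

VAL = 0x8e

0: ✓ CMP  NZCV=0010
1: ✓ ADDHI  r1←0x8e
2: · ADDLS
3: ✓ SUBGE  r0←0x21
4: ✓ CMP  NZCV=1001
5: · MOVEQ
6: · SUBLT
7: ✓ CMP  NZCV=1010
8: ✓ ADDNE  r3←0x89
9: · ADDPL
10: · MOVEQ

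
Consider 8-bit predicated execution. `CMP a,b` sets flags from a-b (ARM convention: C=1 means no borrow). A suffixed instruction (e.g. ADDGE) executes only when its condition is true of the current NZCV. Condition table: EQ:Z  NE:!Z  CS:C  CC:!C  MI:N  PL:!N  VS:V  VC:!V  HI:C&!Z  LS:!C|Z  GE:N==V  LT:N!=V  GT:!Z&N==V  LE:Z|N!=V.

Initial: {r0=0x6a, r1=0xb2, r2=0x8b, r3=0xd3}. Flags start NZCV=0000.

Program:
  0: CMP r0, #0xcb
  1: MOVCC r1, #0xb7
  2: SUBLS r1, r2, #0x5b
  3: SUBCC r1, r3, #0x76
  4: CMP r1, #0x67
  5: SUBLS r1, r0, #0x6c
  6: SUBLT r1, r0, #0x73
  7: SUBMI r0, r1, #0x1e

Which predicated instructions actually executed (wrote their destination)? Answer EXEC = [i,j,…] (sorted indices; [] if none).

EXEC = [1,2,3,5,6,7]

0: ✓ CMP  NZCV=1001
1: ✓ MOVCC  r1←0xb7
2: ✓ SUBLS  r1←0x30
3: ✓ SUBCC  r1←0x5d
4: ✓ CMP  NZCV=1000
5: ✓ SUBLS  r1←0xfe
6: ✓ SUBLT  r1←0xf7
7: ✓ SUBMI  r0←0xd9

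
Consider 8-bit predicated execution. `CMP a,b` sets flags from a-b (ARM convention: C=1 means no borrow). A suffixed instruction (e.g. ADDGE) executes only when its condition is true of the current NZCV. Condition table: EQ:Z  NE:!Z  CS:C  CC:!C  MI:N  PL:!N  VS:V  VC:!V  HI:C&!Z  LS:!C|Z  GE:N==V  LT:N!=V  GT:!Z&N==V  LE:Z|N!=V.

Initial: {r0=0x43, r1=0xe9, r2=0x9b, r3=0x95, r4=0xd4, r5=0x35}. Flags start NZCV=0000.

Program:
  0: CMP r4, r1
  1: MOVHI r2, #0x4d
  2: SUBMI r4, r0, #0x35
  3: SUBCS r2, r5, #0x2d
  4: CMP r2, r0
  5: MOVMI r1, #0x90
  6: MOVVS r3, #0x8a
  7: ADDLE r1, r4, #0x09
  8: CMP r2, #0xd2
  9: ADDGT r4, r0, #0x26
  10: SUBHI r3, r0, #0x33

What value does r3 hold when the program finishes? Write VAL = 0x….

VAL = 0x8a

[0] flags=1000 → (cmp)
[1] flags=1000 HI?F → skip
[2] flags=1000 MI?T → r4=0x0e
[3] flags=1000 CS?F → skip
[4] flags=0011 → (cmp)
[5] flags=0011 MI?F → skip
[6] flags=0011 VS?T → r3=0x8a
[7] flags=0011 LE?T → r1=0x17
[8] flags=1000 → (cmp)
[9] flags=1000 GT?F → skip
[10] flags=1000 HI?F → skip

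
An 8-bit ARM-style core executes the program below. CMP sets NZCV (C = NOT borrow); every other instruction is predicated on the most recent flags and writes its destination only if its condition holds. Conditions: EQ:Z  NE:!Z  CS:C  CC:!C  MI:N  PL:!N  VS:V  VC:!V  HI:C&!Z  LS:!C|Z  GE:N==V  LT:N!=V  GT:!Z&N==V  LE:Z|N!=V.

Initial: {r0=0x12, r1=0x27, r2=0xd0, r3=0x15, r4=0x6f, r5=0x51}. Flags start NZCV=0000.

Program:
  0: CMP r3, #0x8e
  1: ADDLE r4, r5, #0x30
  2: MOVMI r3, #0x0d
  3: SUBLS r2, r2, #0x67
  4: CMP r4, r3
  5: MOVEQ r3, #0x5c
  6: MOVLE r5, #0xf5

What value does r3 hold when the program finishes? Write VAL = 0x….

0: ✓ CMP  NZCV=1001
1: · ADDLE
2: ✓ MOVMI  r3←0x0d
3: ✓ SUBLS  r2←0x69
4: ✓ CMP  NZCV=0010
5: · MOVEQ
6: · MOVLE

VAL = 0x0d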